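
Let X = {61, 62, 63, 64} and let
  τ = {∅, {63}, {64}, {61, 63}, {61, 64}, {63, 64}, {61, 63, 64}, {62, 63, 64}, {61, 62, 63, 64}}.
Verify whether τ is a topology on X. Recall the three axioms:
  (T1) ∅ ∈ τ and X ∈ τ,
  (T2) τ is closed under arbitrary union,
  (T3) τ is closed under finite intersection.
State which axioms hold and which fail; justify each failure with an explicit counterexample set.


τ is NOT a topology on X.

Axiom (T1): ∅ ∈ τ? Yes; X ∈ τ? Yes.
Axiom (T2/T3): check pairwise unions and intersections of members of τ.
Counterexample for (T3): {61, 63} ∩ {61, 64} = {61} ∉ τ. Therefore τ is NOT a topology.


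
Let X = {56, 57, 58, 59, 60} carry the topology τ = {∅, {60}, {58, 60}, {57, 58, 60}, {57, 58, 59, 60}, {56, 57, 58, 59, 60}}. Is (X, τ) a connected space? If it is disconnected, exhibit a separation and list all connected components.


(X, τ) is connected.

Find clopen sets (U ∈ τ with X ∖ U ∈ τ):
  U = ∅, X ∖ U = {56, 57, 58, 59, 60} — both open, so U is clopen.
  U = {56, 57, 58, 59, 60}, X ∖ U = ∅ — both open, so U is clopen.
Only trivial clopens (∅ and X) exist, so (X, τ) is connected.
Compute connected components by grouping points that agree on all clopens:
  component: {56, 57, 58, 59, 60}


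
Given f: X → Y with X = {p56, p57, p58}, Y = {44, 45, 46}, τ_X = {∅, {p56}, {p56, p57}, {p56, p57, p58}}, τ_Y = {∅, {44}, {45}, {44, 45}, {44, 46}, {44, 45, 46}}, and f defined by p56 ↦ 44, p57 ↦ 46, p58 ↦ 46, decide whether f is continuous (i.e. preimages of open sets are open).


f IS continuous.

Compute f^{-1}(U) for each U ∈ τ_Y:
  U = ∅: f^{-1}(U) = ∅ ∈ τ_X ✓.
  U = {44}: f^{-1}(U) = {p56} ∈ τ_X ✓.
  U = {45}: f^{-1}(U) = ∅ ∈ τ_X ✓.
  U = {44, 45}: f^{-1}(U) = {p56} ∈ τ_X ✓.
  U = {44, 46}: f^{-1}(U) = {p56, p57, p58} ∈ τ_X ✓.
  U = {44, 45, 46}: f^{-1}(U) = {p56, p57, p58} ∈ τ_X ✓.
Every preimage lies in τ_X, so f IS continuous.


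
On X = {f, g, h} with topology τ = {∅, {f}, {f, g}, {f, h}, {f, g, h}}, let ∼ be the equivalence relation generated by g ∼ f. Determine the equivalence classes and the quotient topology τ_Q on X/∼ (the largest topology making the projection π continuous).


X/∼ = {[f=g], [h]}; |τ_Q| = 3.

Equivalence classes: [f=g], [h].
Quotient map π: X → X/∼ sends f ↦ [f=g], g ↦ [f=g], h ↦ [h].
For each subset V ⊆ X/∼, compute π^{-1}(V) ⊆ X and check whether π^{-1}(V) ∈ τ. V is open in τ_Q iff π^{-1}(V) ∈ τ.
  V = {}: π^{-1}(V) = ∅ ∈ τ ✓.
  V = {[f=g]}: π^{-1}(V) = {f, g} ∈ τ ✓.
  V = {[h]}: π^{-1}(V) = {h} ∉ τ ✗.
  V = {[f=g], [h]}: π^{-1}(V) = {f, g, h} ∈ τ ✓.
Open sets in the quotient: τ_Q = {{}, {[f=g]}, {[f=g], [h]}} (3 elements).


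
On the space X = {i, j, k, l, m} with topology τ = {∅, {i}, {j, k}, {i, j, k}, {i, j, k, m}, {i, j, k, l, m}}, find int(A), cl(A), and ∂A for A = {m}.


int(A) = ∅, cl(A) = {l, m}, ∂A = {l, m}.

Closed sets in (X, τ) are complements of opens:
  closed(X, τ) = {∅, {l}, {l, m}, {i, l, m}, {j, k, l, m}, {i, j, k, l, m}}.
int(A) = ⋃ {U ∈ τ : U ⊆ A}. Opens contained in A: ∅.
Taking the union of these: int(A) = ∅.
cl(A) = ⋂ {C closed : A ⊆ C}. Closed sets containing A: {l, m}, {i, l, m}, {j, k, l, m}, {i, j, k, l, m}.
Intersecting these: cl(A) = {l, m}.
∂A = cl(A) ∖ int(A) = {l, m} ∖ ∅ = {l, m}.


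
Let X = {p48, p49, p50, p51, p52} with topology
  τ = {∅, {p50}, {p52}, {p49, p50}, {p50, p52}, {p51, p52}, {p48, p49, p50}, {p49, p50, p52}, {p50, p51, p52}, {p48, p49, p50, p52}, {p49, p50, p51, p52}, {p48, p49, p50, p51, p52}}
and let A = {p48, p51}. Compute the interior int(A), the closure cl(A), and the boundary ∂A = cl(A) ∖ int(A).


int(A) = ∅, cl(A) = {p48, p51}, ∂A = {p48, p51}.

Closed sets in (X, τ) are complements of opens:
  closed(X, τ) = {∅, {p48}, {p51}, {p48, p49}, {p48, p51}, {p51, p52}, {p48, p49, p50}, {p48, p49, p51}, {p48, p51, p52}, {p48, p49, p50, p51}, {p48, p49, p51, p52}, {p48, p49, p50, p51, p52}}.
int(A) = ⋃ {U ∈ τ : U ⊆ A}. Opens contained in A: ∅.
Taking the union of these: int(A) = ∅.
cl(A) = ⋂ {C closed : A ⊆ C}. Closed sets containing A: {p48, p51}, {p48, p49, p51}, {p48, p51, p52}, {p48, p49, p50, p51}, {p48, p49, p51, p52}, {p48, p49, p50, p51, p52}.
Intersecting these: cl(A) = {p48, p51}.
∂A = cl(A) ∖ int(A) = {p48, p51} ∖ ∅ = {p48, p51}.


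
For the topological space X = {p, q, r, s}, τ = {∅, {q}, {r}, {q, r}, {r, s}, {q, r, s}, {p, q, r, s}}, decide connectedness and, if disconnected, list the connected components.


(X, τ) is connected.

Find clopen sets (U ∈ τ with X ∖ U ∈ τ):
  U = ∅, X ∖ U = {p, q, r, s} — both open, so U is clopen.
  U = {p, q, r, s}, X ∖ U = ∅ — both open, so U is clopen.
Only trivial clopens (∅ and X) exist, so (X, τ) is connected.
Compute connected components by grouping points that agree on all clopens:
  component: {p, q, r, s}


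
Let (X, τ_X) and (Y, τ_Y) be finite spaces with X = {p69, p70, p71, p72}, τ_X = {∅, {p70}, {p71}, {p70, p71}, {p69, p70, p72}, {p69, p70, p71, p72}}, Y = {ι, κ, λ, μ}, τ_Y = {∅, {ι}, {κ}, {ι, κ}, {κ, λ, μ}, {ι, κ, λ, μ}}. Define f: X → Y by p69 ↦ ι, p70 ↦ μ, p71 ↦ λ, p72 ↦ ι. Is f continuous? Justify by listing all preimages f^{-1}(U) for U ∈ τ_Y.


f is NOT continuous.

Compute f^{-1}(U) for each U ∈ τ_Y:
  U = ∅: f^{-1}(U) = ∅ ∈ τ_X ✓.
  U = {ι}: f^{-1}(U) = {p69, p72} ∉ τ_X ✗.
  U = {κ}: f^{-1}(U) = ∅ ∈ τ_X ✓.
  U = {ι, κ}: f^{-1}(U) = {p69, p72} ∉ τ_X ✗.
  U = {κ, λ, μ}: f^{-1}(U) = {p70, p71} ∈ τ_X ✓.
  U = {ι, κ, λ, μ}: f^{-1}(U) = {p69, p70, p71, p72} ∈ τ_X ✓.
Found U = {ι} with f^{-1}(U) = {p69, p72} not in τ_X. Therefore f is NOT continuous.


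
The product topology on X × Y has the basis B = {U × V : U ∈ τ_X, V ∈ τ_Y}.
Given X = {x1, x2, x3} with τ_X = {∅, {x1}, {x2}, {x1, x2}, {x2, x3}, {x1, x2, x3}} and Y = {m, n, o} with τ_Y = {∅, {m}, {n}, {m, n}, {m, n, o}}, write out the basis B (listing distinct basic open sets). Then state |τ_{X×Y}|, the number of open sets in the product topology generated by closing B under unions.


Basis B = {∅ × ∅, {x1} × {m}, {x1} × {n}, {x2} × {m}, {x2} × {n}, {x1} × {m, n}, {x1, x2} × {m}, {x1, x2} × {n}, {x2} × {m, n}, {x2, x3} × {m}, {x2, x3} × {n}, {x1} × {m, n, o}, {x1, x2, x3} × {m}, {x1, x2, x3} × {n}, {x2} × {m, n, o}, {x1, x2} × {m, n}, {x2, x3} × {m, n}, {x1, x2} × {m, n, o}, {x1, x2, x3} × {m, n}, {x2, x3} × {m, n, o}, {x1, x2, x3} × {m, n, o}}; |τ_{X×Y}| = 70.

Enumerate products U × V with U ∈ τ_X, V ∈ τ_Y (deduplicated):
  ∅ × ∅ = {} (∅)
  {x1} × {m} = {(x1,m)}
  {x1} × {n} = {(x1,n)}
  {x2} × {m} = {(x2,m)}
  {x2} × {n} = {(x2,n)}
  {x1} × {m, n} = {(x1,m), (x1,n)}
  {x1, x2} × {m} = {(x1,m), (x2,m)}
  {x1, x2} × {n} = {(x1,n), (x2,n)}
  {x2} × {m, n} = {(x2,m), (x2,n)}
  {x2, x3} × {m} = {(x2,m), (x3,m)}
  {x2, x3} × {n} = {(x2,n), (x3,n)}
  {x1} × {m, n, o} = {(x1,m), (x1,n), (x1,o)}
  {x1, x2, x3} × {m} = {(x1,m), (x2,m), (x3,m)}
  {x1, x2, x3} × {n} = {(x1,n), (x2,n), (x3,n)}
  {x2} × {m, n, o} = {(x2,m), (x2,n), (x2,o)}
  {x1, x2} × {m, n} = {(x1,m), (x1,n), (x2,m), (x2,n)}
  {x2, x3} × {m, n} = {(x2,m), (x2,n), (x3,m), (x3,n)}
  {x1, x2} × {m, n, o} = {(x1,m), (x1,n), (x1,o), (x2,m), (x2,n), (x2,o)}
  {x1, x2, x3} × {m, n} = {(x1,m), (x1,n), (x2,m), (x2,n), (x3,m), (x3,n)}
  {x2, x3} × {m, n, o} = {(x2,m), (x2,n), (x2,o), (x3,m), (x3,n), (x3,o)}
  {x1, x2, x3} × {m, n, o} = {(x1,m), (x1,n), (x1,o), (x2,m), (x2,n), (x2,o), (x3,m), (x3,n), (x3,o)}
These 21 distinct sets form the basis B.
Close under arbitrary unions to get τ_{X×Y}; counting gives |τ_{X×Y}| = 70.


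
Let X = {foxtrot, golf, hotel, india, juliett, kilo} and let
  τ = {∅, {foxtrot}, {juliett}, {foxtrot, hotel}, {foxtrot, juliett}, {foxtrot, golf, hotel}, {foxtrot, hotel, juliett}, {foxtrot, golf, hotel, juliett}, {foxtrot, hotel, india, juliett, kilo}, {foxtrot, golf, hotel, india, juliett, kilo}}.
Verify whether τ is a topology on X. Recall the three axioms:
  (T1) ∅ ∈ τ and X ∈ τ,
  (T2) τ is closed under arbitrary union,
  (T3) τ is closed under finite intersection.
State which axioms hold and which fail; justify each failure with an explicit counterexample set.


τ IS a topology on X.

Axiom (T1): ∅ ∈ τ? Yes; X ∈ τ? Yes.
Axiom (T2/T3): check pairwise unions and intersections of members of τ.
All pairwise intersections and unions checked — each lies in τ. Therefore τ satisfies (T1), (T2), (T3): it IS a topology on X.


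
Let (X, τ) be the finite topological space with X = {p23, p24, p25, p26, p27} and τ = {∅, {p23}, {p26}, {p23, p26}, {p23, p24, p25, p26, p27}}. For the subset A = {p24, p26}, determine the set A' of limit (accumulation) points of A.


A' = {p24, p25, p27}

For each x ∈ X, list the open sets U ∈ τ with x ∈ U, then check whether U ∩ (A ∖ {x}) ≠ ∅ for every such U.
  x = p23: open {p23} ∋ x has {p23} ∩ (A ∖ {p23}) = ∅, so x is NOT a limit point.
  x = p24: opens ∋ x are {p23, p24, p25, p26, p27}; each meets A ∖ {p24}, so x IS a limit point.
  x = p25: opens ∋ x are {p23, p24, p25, p26, p27}; each meets A ∖ {p25}, so x IS a limit point.
  x = p26: open {p26} ∋ x has {p26} ∩ (A ∖ {p26}) = ∅, so x is NOT a limit point.
  x = p27: opens ∋ x are {p23, p24, p25, p26, p27}; each meets A ∖ {p27}, so x IS a limit point.
Collecting: A' = {p24, p25, p27}.


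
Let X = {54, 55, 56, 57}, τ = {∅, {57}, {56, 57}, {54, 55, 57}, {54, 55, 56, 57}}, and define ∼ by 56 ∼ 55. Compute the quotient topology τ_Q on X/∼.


X/∼ = {[54], [55=56], [57]}; |τ_Q| = 3.

Equivalence classes: [54], [55=56], [57].
Quotient map π: X → X/∼ sends 54 ↦ [54], 55 ↦ [55=56], 56 ↦ [55=56], 57 ↦ [57].
For each subset V ⊆ X/∼, compute π^{-1}(V) ⊆ X and check whether π^{-1}(V) ∈ τ. V is open in τ_Q iff π^{-1}(V) ∈ τ.
  V = {}: π^{-1}(V) = ∅ ∈ τ ✓.
  V = {[54]}: π^{-1}(V) = {54} ∉ τ ✗.
  V = {[55=56]}: π^{-1}(V) = {55, 56} ∉ τ ✗.
  V = {[54], [55=56]}: π^{-1}(V) = {54, 55, 56} ∉ τ ✗.
  V = {[57]}: π^{-1}(V) = {57} ∈ τ ✓.
  V = {[54], [57]}: π^{-1}(V) = {54, 57} ∉ τ ✗.
  V = {[55=56], [57]}: π^{-1}(V) = {55, 56, 57} ∉ τ ✗.
  V = {[54], [55=56], [57]}: π^{-1}(V) = {54, 55, 56, 57} ∈ τ ✓.
Open sets in the quotient: τ_Q = {{}, {[57]}, {[54], [55=56], [57]}} (3 elements).


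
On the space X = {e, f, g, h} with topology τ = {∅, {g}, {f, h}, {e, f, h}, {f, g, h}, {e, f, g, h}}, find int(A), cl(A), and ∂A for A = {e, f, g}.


int(A) = {g}, cl(A) = {e, f, g, h}, ∂A = {e, f, h}.

Closed sets in (X, τ) are complements of opens:
  closed(X, τ) = {∅, {e}, {g}, {e, g}, {e, f, h}, {e, f, g, h}}.
int(A) = ⋃ {U ∈ τ : U ⊆ A}. Opens contained in A: ∅, {g}.
Taking the union of these: int(A) = {g}.
cl(A) = ⋂ {C closed : A ⊆ C}. Closed sets containing A: {e, f, g, h}.
Intersecting these: cl(A) = {e, f, g, h}.
∂A = cl(A) ∖ int(A) = {e, f, g, h} ∖ {g} = {e, f, h}.


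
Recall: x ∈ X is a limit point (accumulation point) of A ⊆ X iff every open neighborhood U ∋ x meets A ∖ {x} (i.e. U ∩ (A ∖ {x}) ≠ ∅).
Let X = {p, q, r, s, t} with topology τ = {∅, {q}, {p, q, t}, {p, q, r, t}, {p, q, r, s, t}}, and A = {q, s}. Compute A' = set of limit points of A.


A' = {p, r, s, t}

For each x ∈ X, list the open sets U ∈ τ with x ∈ U, then check whether U ∩ (A ∖ {x}) ≠ ∅ for every such U.
  x = p: opens ∋ x are {p, q, t}, {p, q, r, t}, {p, q, r, s, t}; each meets A ∖ {p}, so x IS a limit point.
  x = q: open {q} ∋ x has {q} ∩ (A ∖ {q}) = ∅, so x is NOT a limit point.
  x = r: opens ∋ x are {p, q, r, t}, {p, q, r, s, t}; each meets A ∖ {r}, so x IS a limit point.
  x = s: opens ∋ x are {p, q, r, s, t}; each meets A ∖ {s}, so x IS a limit point.
  x = t: opens ∋ x are {p, q, t}, {p, q, r, t}, {p, q, r, s, t}; each meets A ∖ {t}, so x IS a limit point.
Collecting: A' = {p, r, s, t}.


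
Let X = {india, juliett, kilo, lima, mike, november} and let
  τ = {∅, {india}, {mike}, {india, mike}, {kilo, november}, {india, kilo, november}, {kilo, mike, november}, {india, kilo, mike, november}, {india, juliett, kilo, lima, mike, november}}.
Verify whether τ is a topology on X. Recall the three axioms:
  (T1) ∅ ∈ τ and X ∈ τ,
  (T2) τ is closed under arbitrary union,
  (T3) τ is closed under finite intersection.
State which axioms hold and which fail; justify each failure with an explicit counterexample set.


τ IS a topology on X.

Axiom (T1): ∅ ∈ τ? Yes; X ∈ τ? Yes.
Axiom (T2/T3): check pairwise unions and intersections of members of τ.
All pairwise intersections and unions checked — each lies in τ. Therefore τ satisfies (T1), (T2), (T3): it IS a topology on X.


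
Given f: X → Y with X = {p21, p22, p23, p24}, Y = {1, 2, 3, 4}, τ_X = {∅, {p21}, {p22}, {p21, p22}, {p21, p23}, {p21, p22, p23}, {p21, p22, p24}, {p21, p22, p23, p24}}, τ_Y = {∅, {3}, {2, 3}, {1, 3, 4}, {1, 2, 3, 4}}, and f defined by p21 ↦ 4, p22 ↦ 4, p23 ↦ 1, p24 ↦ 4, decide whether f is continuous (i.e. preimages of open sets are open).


f IS continuous.

Compute f^{-1}(U) for each U ∈ τ_Y:
  U = ∅: f^{-1}(U) = ∅ ∈ τ_X ✓.
  U = {3}: f^{-1}(U) = ∅ ∈ τ_X ✓.
  U = {2, 3}: f^{-1}(U) = ∅ ∈ τ_X ✓.
  U = {1, 3, 4}: f^{-1}(U) = {p21, p22, p23, p24} ∈ τ_X ✓.
  U = {1, 2, 3, 4}: f^{-1}(U) = {p21, p22, p23, p24} ∈ τ_X ✓.
Every preimage lies in τ_X, so f IS continuous.


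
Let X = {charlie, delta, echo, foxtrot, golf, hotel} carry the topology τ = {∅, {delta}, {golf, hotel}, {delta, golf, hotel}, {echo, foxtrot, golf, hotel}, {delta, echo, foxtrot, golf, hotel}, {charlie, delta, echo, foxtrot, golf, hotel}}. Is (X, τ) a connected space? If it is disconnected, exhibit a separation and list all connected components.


(X, τ) is connected.

Find clopen sets (U ∈ τ with X ∖ U ∈ τ):
  U = ∅, X ∖ U = {charlie, delta, echo, foxtrot, golf, hotel} — both open, so U is clopen.
  U = {charlie, delta, echo, foxtrot, golf, hotel}, X ∖ U = ∅ — both open, so U is clopen.
Only trivial clopens (∅ and X) exist, so (X, τ) is connected.
Compute connected components by grouping points that agree on all clopens:
  component: {charlie, delta, echo, foxtrot, golf, hotel}


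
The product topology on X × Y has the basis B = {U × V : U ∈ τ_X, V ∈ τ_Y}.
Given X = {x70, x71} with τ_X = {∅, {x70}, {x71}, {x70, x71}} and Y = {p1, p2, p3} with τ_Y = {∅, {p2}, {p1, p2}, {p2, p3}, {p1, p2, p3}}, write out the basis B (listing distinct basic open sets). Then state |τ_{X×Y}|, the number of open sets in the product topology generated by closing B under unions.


Basis B = {∅ × ∅, {x70} × {p2}, {x71} × {p2}, {x70} × {p1, p2}, {x70} × {p2, p3}, {x70, x71} × {p2}, {x71} × {p1, p2}, {x71} × {p2, p3}, {x70} × {p1, p2, p3}, {x71} × {p1, p2, p3}, {x70, x71} × {p1, p2}, {x70, x71} × {p2, p3}, {x70, x71} × {p1, p2, p3}}; |τ_{X×Y}| = 25.

Enumerate products U × V with U ∈ τ_X, V ∈ τ_Y (deduplicated):
  ∅ × ∅ = {} (∅)
  {x70} × {p2} = {(x70,p2)}
  {x71} × {p2} = {(x71,p2)}
  {x70} × {p1, p2} = {(x70,p1), (x70,p2)}
  {x70} × {p2, p3} = {(x70,p2), (x70,p3)}
  {x70, x71} × {p2} = {(x70,p2), (x71,p2)}
  {x71} × {p1, p2} = {(x71,p1), (x71,p2)}
  {x71} × {p2, p3} = {(x71,p2), (x71,p3)}
  {x70} × {p1, p2, p3} = {(x70,p1), (x70,p2), (x70,p3)}
  {x71} × {p1, p2, p3} = {(x71,p1), (x71,p2), (x71,p3)}
  {x70, x71} × {p1, p2} = {(x70,p1), (x70,p2), (x71,p1), (x71,p2)}
  {x70, x71} × {p2, p3} = {(x70,p2), (x70,p3), (x71,p2), (x71,p3)}
  {x70, x71} × {p1, p2, p3} = {(x70,p1), (x70,p2), (x70,p3), (x71,p1), (x71,p2), (x71,p3)}
These 13 distinct sets form the basis B.
Close under arbitrary unions to get τ_{X×Y}; counting gives |τ_{X×Y}| = 25.


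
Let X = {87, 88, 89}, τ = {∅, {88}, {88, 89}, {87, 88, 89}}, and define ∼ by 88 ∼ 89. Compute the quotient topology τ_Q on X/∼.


X/∼ = {[87], [88=89]}; |τ_Q| = 3.

Equivalence classes: [87], [88=89].
Quotient map π: X → X/∼ sends 87 ↦ [87], 88 ↦ [88=89], 89 ↦ [88=89].
For each subset V ⊆ X/∼, compute π^{-1}(V) ⊆ X and check whether π^{-1}(V) ∈ τ. V is open in τ_Q iff π^{-1}(V) ∈ τ.
  V = {}: π^{-1}(V) = ∅ ∈ τ ✓.
  V = {[87]}: π^{-1}(V) = {87} ∉ τ ✗.
  V = {[88=89]}: π^{-1}(V) = {88, 89} ∈ τ ✓.
  V = {[87], [88=89]}: π^{-1}(V) = {87, 88, 89} ∈ τ ✓.
Open sets in the quotient: τ_Q = {{}, {[88=89]}, {[87], [88=89]}} (3 elements).


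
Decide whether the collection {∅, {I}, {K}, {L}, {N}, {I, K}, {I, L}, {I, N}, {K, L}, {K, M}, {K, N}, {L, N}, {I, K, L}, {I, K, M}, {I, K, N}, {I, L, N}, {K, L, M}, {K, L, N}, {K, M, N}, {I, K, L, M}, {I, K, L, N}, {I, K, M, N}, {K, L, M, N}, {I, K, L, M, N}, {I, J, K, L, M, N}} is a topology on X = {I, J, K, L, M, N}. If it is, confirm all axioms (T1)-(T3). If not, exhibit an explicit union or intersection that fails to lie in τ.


τ IS a topology on X.

Axiom (T1): ∅ ∈ τ? Yes; X ∈ τ? Yes.
Axiom (T2/T3): check pairwise unions and intersections of members of τ.
All pairwise intersections and unions checked — each lies in τ. Therefore τ satisfies (T1), (T2), (T3): it IS a topology on X.


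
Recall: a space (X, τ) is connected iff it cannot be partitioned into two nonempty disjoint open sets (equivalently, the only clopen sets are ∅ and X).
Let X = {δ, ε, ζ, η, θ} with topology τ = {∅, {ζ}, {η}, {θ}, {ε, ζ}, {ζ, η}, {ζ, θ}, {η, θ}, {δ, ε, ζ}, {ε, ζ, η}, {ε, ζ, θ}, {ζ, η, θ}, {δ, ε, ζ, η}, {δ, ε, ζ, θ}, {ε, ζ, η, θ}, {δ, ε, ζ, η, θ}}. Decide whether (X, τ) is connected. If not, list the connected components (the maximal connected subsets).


(X, τ) is disconnected; components = [{η}, {θ}, {δ, ε, ζ}].

Find clopen sets (U ∈ τ with X ∖ U ∈ τ):
  U = ∅, X ∖ U = {δ, ε, ζ, η, θ} — both open, so U is clopen.
  U = {η}, X ∖ U = {δ, ε, ζ, θ} — both open, so U is clopen.
  U = {θ}, X ∖ U = {δ, ε, ζ, η} — both open, so U is clopen.
  U = {η, θ}, X ∖ U = {δ, ε, ζ} — both open, so U is clopen.
  U = {δ, ε, ζ}, X ∖ U = {η, θ} — both open, so U is clopen.
  U = {δ, ε, ζ, η}, X ∖ U = {θ} — both open, so U is clopen.
  U = {δ, ε, ζ, θ}, X ∖ U = {η} — both open, so U is clopen.
  U = {δ, ε, ζ, η, θ}, X ∖ U = ∅ — both open, so U is clopen.
Nontrivial clopen(s) exist: e.g. {δ, ε, ζ, η}. So (X, τ) is disconnected.
Compute connected components by grouping points that agree on all clopens:
  component: {η}
  component: {θ}
  component: {δ, ε, ζ}


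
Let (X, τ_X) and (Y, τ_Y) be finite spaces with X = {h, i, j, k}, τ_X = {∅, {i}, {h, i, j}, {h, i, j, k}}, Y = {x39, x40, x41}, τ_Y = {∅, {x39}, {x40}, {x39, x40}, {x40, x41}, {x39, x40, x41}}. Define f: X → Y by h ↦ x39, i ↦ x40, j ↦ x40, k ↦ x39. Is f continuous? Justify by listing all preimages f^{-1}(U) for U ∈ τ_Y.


f is NOT continuous.

Compute f^{-1}(U) for each U ∈ τ_Y:
  U = ∅: f^{-1}(U) = ∅ ∈ τ_X ✓.
  U = {x39}: f^{-1}(U) = {h, k} ∉ τ_X ✗.
  U = {x40}: f^{-1}(U) = {i, j} ∉ τ_X ✗.
  U = {x39, x40}: f^{-1}(U) = {h, i, j, k} ∈ τ_X ✓.
  U = {x40, x41}: f^{-1}(U) = {i, j} ∉ τ_X ✗.
  U = {x39, x40, x41}: f^{-1}(U) = {h, i, j, k} ∈ τ_X ✓.
Found U = {x39} with f^{-1}(U) = {h, k} not in τ_X. Therefore f is NOT continuous.


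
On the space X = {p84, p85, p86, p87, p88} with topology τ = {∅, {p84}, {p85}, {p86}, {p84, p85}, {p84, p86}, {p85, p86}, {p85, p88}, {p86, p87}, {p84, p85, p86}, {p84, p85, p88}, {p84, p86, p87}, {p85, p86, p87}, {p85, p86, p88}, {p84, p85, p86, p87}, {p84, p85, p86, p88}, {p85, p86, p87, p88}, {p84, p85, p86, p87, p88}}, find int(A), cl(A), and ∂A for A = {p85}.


int(A) = {p85}, cl(A) = {p85, p88}, ∂A = {p88}.

Closed sets in (X, τ) are complements of opens:
  closed(X, τ) = {∅, {p84}, {p87}, {p88}, {p84, p87}, {p84, p88}, {p85, p88}, {p86, p87}, {p87, p88}, {p84, p85, p88}, {p84, p86, p87}, {p84, p87, p88}, {p85, p87, p88}, {p86, p87, p88}, {p84, p85, p87, p88}, {p84, p86, p87, p88}, {p85, p86, p87, p88}, {p84, p85, p86, p87, p88}}.
int(A) = ⋃ {U ∈ τ : U ⊆ A}. Opens contained in A: ∅, {p85}.
Taking the union of these: int(A) = {p85}.
cl(A) = ⋂ {C closed : A ⊆ C}. Closed sets containing A: {p85, p88}, {p84, p85, p88}, {p85, p87, p88}, {p84, p85, p87, p88}, {p85, p86, p87, p88}, {p84, p85, p86, p87, p88}.
Intersecting these: cl(A) = {p85, p88}.
∂A = cl(A) ∖ int(A) = {p85, p88} ∖ {p85} = {p88}.


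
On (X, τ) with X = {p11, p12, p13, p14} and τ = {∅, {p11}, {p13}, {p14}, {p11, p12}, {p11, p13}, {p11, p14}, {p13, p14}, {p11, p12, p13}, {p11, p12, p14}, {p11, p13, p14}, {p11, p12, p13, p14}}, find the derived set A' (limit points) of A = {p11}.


A' = {p12}

For each x ∈ X, list the open sets U ∈ τ with x ∈ U, then check whether U ∩ (A ∖ {x}) ≠ ∅ for every such U.
  x = p11: open {p11} ∋ x has {p11} ∩ (A ∖ {p11}) = ∅, so x is NOT a limit point.
  x = p12: opens ∋ x are {p11, p12}, {p11, p12, p13}, {p11, p12, p14}, {p11, p12, p13, p14}; each meets A ∖ {p12}, so x IS a limit point.
  x = p13: open {p13} ∋ x has {p13} ∩ (A ∖ {p13}) = ∅, so x is NOT a limit point.
  x = p14: open {p14} ∋ x has {p14} ∩ (A ∖ {p14}) = ∅, so x is NOT a limit point.
Collecting: A' = {p12}.


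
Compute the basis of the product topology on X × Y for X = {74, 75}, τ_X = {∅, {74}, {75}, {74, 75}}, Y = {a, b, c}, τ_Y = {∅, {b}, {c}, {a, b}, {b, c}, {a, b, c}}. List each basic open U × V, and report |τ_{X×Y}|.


Basis B = {∅ × ∅, {74} × {b}, {74} × {c}, {75} × {b}, {75} × {c}, {74} × {a, b}, {74} × {b, c}, {74, 75} × {b}, {74, 75} × {c}, {75} × {a, b}, {75} × {b, c}, {74} × {a, b, c}, {75} × {a, b, c}, {74, 75} × {a, b}, {74, 75} × {b, c}, {74, 75} × {a, b, c}}; |τ_{X×Y}| = 36.

Enumerate products U × V with U ∈ τ_X, V ∈ τ_Y (deduplicated):
  ∅ × ∅ = {} (∅)
  {74} × {b} = {(74,b)}
  {74} × {c} = {(74,c)}
  {75} × {b} = {(75,b)}
  {75} × {c} = {(75,c)}
  {74} × {a, b} = {(74,a), (74,b)}
  {74} × {b, c} = {(74,b), (74,c)}
  {74, 75} × {b} = {(74,b), (75,b)}
  {74, 75} × {c} = {(74,c), (75,c)}
  {75} × {a, b} = {(75,a), (75,b)}
  {75} × {b, c} = {(75,b), (75,c)}
  {74} × {a, b, c} = {(74,a), (74,b), (74,c)}
  {75} × {a, b, c} = {(75,a), (75,b), (75,c)}
  {74, 75} × {a, b} = {(74,a), (74,b), (75,a), (75,b)}
  {74, 75} × {b, c} = {(74,b), (74,c), (75,b), (75,c)}
  {74, 75} × {a, b, c} = {(74,a), (74,b), (74,c), (75,a), (75,b), (75,c)}
These 16 distinct sets form the basis B.
Close under arbitrary unions to get τ_{X×Y}; counting gives |τ_{X×Y}| = 36.


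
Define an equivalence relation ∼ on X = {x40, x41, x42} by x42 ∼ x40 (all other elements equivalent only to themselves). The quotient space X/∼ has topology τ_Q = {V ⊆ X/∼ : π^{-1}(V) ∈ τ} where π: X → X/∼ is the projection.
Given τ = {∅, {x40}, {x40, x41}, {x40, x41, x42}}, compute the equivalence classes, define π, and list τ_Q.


X/∼ = {[x40=x42], [x41]}; |τ_Q| = 2.

Equivalence classes: [x40=x42], [x41].
Quotient map π: X → X/∼ sends x40 ↦ [x40=x42], x41 ↦ [x41], x42 ↦ [x40=x42].
For each subset V ⊆ X/∼, compute π^{-1}(V) ⊆ X and check whether π^{-1}(V) ∈ τ. V is open in τ_Q iff π^{-1}(V) ∈ τ.
  V = {}: π^{-1}(V) = ∅ ∈ τ ✓.
  V = {[x40=x42]}: π^{-1}(V) = {x40, x42} ∉ τ ✗.
  V = {[x41]}: π^{-1}(V) = {x41} ∉ τ ✗.
  V = {[x40=x42], [x41]}: π^{-1}(V) = {x40, x41, x42} ∈ τ ✓.
Open sets in the quotient: τ_Q = {{}, {[x40=x42], [x41]}} (2 elements).


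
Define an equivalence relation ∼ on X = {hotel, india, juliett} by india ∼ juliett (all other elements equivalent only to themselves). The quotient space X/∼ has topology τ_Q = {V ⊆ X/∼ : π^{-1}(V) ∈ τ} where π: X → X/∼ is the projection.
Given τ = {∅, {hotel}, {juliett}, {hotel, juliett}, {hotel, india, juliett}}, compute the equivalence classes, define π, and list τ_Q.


X/∼ = {[hotel], [india=juliett]}; |τ_Q| = 3.

Equivalence classes: [hotel], [india=juliett].
Quotient map π: X → X/∼ sends hotel ↦ [hotel], india ↦ [india=juliett], juliett ↦ [india=juliett].
For each subset V ⊆ X/∼, compute π^{-1}(V) ⊆ X and check whether π^{-1}(V) ∈ τ. V is open in τ_Q iff π^{-1}(V) ∈ τ.
  V = {}: π^{-1}(V) = ∅ ∈ τ ✓.
  V = {[hotel]}: π^{-1}(V) = {hotel} ∈ τ ✓.
  V = {[india=juliett]}: π^{-1}(V) = {india, juliett} ∉ τ ✗.
  V = {[hotel], [india=juliett]}: π^{-1}(V) = {hotel, india, juliett} ∈ τ ✓.
Open sets in the quotient: τ_Q = {{}, {[hotel]}, {[hotel], [india=juliett]}} (3 elements).


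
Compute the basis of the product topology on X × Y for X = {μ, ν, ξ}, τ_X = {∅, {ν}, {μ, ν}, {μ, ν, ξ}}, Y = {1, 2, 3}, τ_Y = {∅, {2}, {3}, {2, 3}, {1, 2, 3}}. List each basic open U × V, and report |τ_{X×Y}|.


Basis B = {∅ × ∅, {ν} × {2}, {ν} × {3}, {μ, ν} × {2}, {μ, ν} × {3}, {ν} × {2, 3}, {μ, ν, ξ} × {2}, {μ, ν, ξ} × {3}, {ν} × {1, 2, 3}, {μ, ν} × {2, 3}, {μ, ν} × {1, 2, 3}, {μ, ν, ξ} × {2, 3}, {μ, ν, ξ} × {1, 2, 3}}; |τ_{X×Y}| = 30.

Enumerate products U × V with U ∈ τ_X, V ∈ τ_Y (deduplicated):
  ∅ × ∅ = {} (∅)
  {ν} × {2} = {(ν,2)}
  {ν} × {3} = {(ν,3)}
  {μ, ν} × {2} = {(μ,2), (ν,2)}
  {μ, ν} × {3} = {(μ,3), (ν,3)}
  {ν} × {2, 3} = {(ν,2), (ν,3)}
  {μ, ν, ξ} × {2} = {(μ,2), (ν,2), (ξ,2)}
  {μ, ν, ξ} × {3} = {(μ,3), (ν,3), (ξ,3)}
  {ν} × {1, 2, 3} = {(ν,1), (ν,2), (ν,3)}
  {μ, ν} × {2, 3} = {(μ,2), (μ,3), (ν,2), (ν,3)}
  {μ, ν} × {1, 2, 3} = {(μ,1), (μ,2), (μ,3), (ν,1), (ν,2), (ν,3)}
  {μ, ν, ξ} × {2, 3} = {(μ,2), (μ,3), (ν,2), (ν,3), (ξ,2), (ξ,3)}
  {μ, ν, ξ} × {1, 2, 3} = {(μ,1), (μ,2), (μ,3), (ν,1), (ν,2), (ν,3), (ξ,1), (ξ,2), (ξ,3)}
These 13 distinct sets form the basis B.
Close under arbitrary unions to get τ_{X×Y}; counting gives |τ_{X×Y}| = 30.


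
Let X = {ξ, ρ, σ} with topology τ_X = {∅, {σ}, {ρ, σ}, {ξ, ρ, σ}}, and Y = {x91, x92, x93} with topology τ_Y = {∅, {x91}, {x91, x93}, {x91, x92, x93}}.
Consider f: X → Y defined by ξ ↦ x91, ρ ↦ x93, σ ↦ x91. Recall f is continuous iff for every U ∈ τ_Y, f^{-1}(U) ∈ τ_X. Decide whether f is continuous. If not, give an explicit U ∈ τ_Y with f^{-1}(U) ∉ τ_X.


f is NOT continuous.

Compute f^{-1}(U) for each U ∈ τ_Y:
  U = ∅: f^{-1}(U) = ∅ ∈ τ_X ✓.
  U = {x91}: f^{-1}(U) = {ξ, σ} ∉ τ_X ✗.
  U = {x91, x93}: f^{-1}(U) = {ξ, ρ, σ} ∈ τ_X ✓.
  U = {x91, x92, x93}: f^{-1}(U) = {ξ, ρ, σ} ∈ τ_X ✓.
Found U = {x91} with f^{-1}(U) = {ξ, σ} not in τ_X. Therefore f is NOT continuous.


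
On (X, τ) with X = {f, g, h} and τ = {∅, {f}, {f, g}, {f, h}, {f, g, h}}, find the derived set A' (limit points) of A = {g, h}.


A' = ∅

For each x ∈ X, list the open sets U ∈ τ with x ∈ U, then check whether U ∩ (A ∖ {x}) ≠ ∅ for every such U.
  x = f: open {f} ∋ x has {f} ∩ (A ∖ {f}) = ∅, so x is NOT a limit point.
  x = g: open {f, g} ∋ x has {f, g} ∩ (A ∖ {g}) = ∅, so x is NOT a limit point.
  x = h: open {f, h} ∋ x has {f, h} ∩ (A ∖ {h}) = ∅, so x is NOT a limit point.
Collecting: A' = ∅.


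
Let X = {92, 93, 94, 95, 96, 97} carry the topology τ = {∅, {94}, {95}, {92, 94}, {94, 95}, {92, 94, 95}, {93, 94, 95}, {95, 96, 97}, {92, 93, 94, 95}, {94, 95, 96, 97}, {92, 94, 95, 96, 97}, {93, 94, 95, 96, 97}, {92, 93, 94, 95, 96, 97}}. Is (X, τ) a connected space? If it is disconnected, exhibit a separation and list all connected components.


(X, τ) is connected.

Find clopen sets (U ∈ τ with X ∖ U ∈ τ):
  U = ∅, X ∖ U = {92, 93, 94, 95, 96, 97} — both open, so U is clopen.
  U = {92, 93, 94, 95, 96, 97}, X ∖ U = ∅ — both open, so U is clopen.
Only trivial clopens (∅ and X) exist, so (X, τ) is connected.
Compute connected components by grouping points that agree on all clopens:
  component: {92, 93, 94, 95, 96, 97}


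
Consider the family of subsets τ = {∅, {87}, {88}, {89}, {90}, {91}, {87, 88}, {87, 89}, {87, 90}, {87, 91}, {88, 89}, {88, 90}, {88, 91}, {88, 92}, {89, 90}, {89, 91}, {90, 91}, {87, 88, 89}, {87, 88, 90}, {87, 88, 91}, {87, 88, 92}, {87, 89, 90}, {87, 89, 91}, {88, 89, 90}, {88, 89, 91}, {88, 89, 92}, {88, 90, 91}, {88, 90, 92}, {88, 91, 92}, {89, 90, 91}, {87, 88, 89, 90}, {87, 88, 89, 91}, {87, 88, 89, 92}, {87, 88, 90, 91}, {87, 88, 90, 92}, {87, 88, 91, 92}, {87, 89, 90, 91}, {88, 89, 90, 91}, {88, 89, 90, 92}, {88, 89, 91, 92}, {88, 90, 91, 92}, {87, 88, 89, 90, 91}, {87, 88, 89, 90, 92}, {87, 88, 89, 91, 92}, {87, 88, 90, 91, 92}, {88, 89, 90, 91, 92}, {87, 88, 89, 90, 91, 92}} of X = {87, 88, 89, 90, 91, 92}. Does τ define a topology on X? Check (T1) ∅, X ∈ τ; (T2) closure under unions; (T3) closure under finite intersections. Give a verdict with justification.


τ is NOT a topology on X.

Axiom (T1): ∅ ∈ τ? Yes; X ∈ τ? Yes.
Axiom (T2/T3): check pairwise unions and intersections of members of τ.
Counterexample for (T2): {87} ∪ {90, 91} = {87, 90, 91} ∉ τ. Therefore τ is NOT a topology.


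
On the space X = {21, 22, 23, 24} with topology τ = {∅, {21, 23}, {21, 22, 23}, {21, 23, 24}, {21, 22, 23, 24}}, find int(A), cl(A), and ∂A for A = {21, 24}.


int(A) = ∅, cl(A) = {21, 22, 23, 24}, ∂A = {21, 22, 23, 24}.

Closed sets in (X, τ) are complements of opens:
  closed(X, τ) = {∅, {22}, {24}, {22, 24}, {21, 22, 23, 24}}.
int(A) = ⋃ {U ∈ τ : U ⊆ A}. Opens contained in A: ∅.
Taking the union of these: int(A) = ∅.
cl(A) = ⋂ {C closed : A ⊆ C}. Closed sets containing A: {21, 22, 23, 24}.
Intersecting these: cl(A) = {21, 22, 23, 24}.
∂A = cl(A) ∖ int(A) = {21, 22, 23, 24} ∖ ∅ = {21, 22, 23, 24}.


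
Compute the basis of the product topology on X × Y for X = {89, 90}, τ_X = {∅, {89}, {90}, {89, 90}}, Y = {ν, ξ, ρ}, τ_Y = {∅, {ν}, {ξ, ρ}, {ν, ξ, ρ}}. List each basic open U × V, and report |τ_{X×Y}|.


Basis B = {∅ × ∅, {89} × {ν}, {90} × {ν}, {89, 90} × {ν}, {89} × {ξ, ρ}, {90} × {ξ, ρ}, {89} × {ν, ξ, ρ}, {90} × {ν, ξ, ρ}, {89, 90} × {ξ, ρ}, {89, 90} × {ν, ξ, ρ}}; |τ_{X×Y}| = 16.

Enumerate products U × V with U ∈ τ_X, V ∈ τ_Y (deduplicated):
  ∅ × ∅ = {} (∅)
  {89} × {ν} = {(89,ν)}
  {90} × {ν} = {(90,ν)}
  {89, 90} × {ν} = {(89,ν), (90,ν)}
  {89} × {ξ, ρ} = {(89,ξ), (89,ρ)}
  {90} × {ξ, ρ} = {(90,ξ), (90,ρ)}
  {89} × {ν, ξ, ρ} = {(89,ν), (89,ξ), (89,ρ)}
  {90} × {ν, ξ, ρ} = {(90,ν), (90,ξ), (90,ρ)}
  {89, 90} × {ξ, ρ} = {(89,ξ), (89,ρ), (90,ξ), (90,ρ)}
  {89, 90} × {ν, ξ, ρ} = {(89,ν), (89,ξ), (89,ρ), (90,ν), (90,ξ), (90,ρ)}
These 10 distinct sets form the basis B.
Close under arbitrary unions to get τ_{X×Y}; counting gives |τ_{X×Y}| = 16.


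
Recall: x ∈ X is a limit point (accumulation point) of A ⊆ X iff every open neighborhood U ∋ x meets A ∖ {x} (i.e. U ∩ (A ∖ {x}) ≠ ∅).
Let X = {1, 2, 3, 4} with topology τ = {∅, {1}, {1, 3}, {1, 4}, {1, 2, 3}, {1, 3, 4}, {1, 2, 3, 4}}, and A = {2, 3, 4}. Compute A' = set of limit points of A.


A' = {2}

For each x ∈ X, list the open sets U ∈ τ with x ∈ U, then check whether U ∩ (A ∖ {x}) ≠ ∅ for every such U.
  x = 1: open {1} ∋ x has {1} ∩ (A ∖ {1}) = ∅, so x is NOT a limit point.
  x = 2: opens ∋ x are {1, 2, 3}, {1, 2, 3, 4}; each meets A ∖ {2}, so x IS a limit point.
  x = 3: open {1, 3} ∋ x has {1, 3} ∩ (A ∖ {3}) = ∅, so x is NOT a limit point.
  x = 4: open {1, 4} ∋ x has {1, 4} ∩ (A ∖ {4}) = ∅, so x is NOT a limit point.
Collecting: A' = {2}.


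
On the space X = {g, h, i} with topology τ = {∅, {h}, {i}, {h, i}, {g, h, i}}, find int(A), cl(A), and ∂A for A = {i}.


int(A) = {i}, cl(A) = {g, i}, ∂A = {g}.

Closed sets in (X, τ) are complements of opens:
  closed(X, τ) = {∅, {g}, {g, h}, {g, i}, {g, h, i}}.
int(A) = ⋃ {U ∈ τ : U ⊆ A}. Opens contained in A: ∅, {i}.
Taking the union of these: int(A) = {i}.
cl(A) = ⋂ {C closed : A ⊆ C}. Closed sets containing A: {g, i}, {g, h, i}.
Intersecting these: cl(A) = {g, i}.
∂A = cl(A) ∖ int(A) = {g, i} ∖ {i} = {g}.


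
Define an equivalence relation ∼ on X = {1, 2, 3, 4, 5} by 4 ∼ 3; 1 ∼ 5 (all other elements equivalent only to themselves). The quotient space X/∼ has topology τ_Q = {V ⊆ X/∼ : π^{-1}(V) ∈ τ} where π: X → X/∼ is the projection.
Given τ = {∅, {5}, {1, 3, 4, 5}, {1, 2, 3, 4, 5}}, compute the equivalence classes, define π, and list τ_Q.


X/∼ = {[1=5], [2], [3=4]}; |τ_Q| = 3.

Equivalence classes: [1=5], [2], [3=4].
Quotient map π: X → X/∼ sends 1 ↦ [1=5], 2 ↦ [2], 3 ↦ [3=4], 4 ↦ [3=4], 5 ↦ [1=5].
For each subset V ⊆ X/∼, compute π^{-1}(V) ⊆ X and check whether π^{-1}(V) ∈ τ. V is open in τ_Q iff π^{-1}(V) ∈ τ.
  V = {}: π^{-1}(V) = ∅ ∈ τ ✓.
  V = {[1=5]}: π^{-1}(V) = {1, 5} ∉ τ ✗.
  V = {[2]}: π^{-1}(V) = {2} ∉ τ ✗.
  V = {[1=5], [2]}: π^{-1}(V) = {1, 2, 5} ∉ τ ✗.
  V = {[3=4]}: π^{-1}(V) = {3, 4} ∉ τ ✗.
  V = {[1=5], [3=4]}: π^{-1}(V) = {1, 3, 4, 5} ∈ τ ✓.
  V = {[2], [3=4]}: π^{-1}(V) = {2, 3, 4} ∉ τ ✗.
  V = {[1=5], [2], [3=4]}: π^{-1}(V) = {1, 2, 3, 4, 5} ∈ τ ✓.
Open sets in the quotient: τ_Q = {{}, {[1=5], [3=4]}, {[1=5], [2], [3=4]}} (3 elements).


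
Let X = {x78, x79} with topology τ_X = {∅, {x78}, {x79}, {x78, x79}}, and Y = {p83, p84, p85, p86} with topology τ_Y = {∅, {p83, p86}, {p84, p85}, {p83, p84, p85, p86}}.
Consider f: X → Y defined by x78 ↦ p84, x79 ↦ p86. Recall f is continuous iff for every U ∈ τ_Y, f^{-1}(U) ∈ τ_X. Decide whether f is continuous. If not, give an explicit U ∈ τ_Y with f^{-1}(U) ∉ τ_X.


f IS continuous.

Compute f^{-1}(U) for each U ∈ τ_Y:
  U = ∅: f^{-1}(U) = ∅ ∈ τ_X ✓.
  U = {p83, p86}: f^{-1}(U) = {x79} ∈ τ_X ✓.
  U = {p84, p85}: f^{-1}(U) = {x78} ∈ τ_X ✓.
  U = {p83, p84, p85, p86}: f^{-1}(U) = {x78, x79} ∈ τ_X ✓.
Every preimage lies in τ_X, so f IS continuous.


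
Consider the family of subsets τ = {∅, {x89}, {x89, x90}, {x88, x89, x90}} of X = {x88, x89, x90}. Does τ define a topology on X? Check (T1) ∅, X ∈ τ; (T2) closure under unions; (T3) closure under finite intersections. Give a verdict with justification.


τ IS a topology on X.

Axiom (T1): ∅ ∈ τ? Yes; X ∈ τ? Yes.
Axiom (T2/T3): check pairwise unions and intersections of members of τ.
All pairwise intersections and unions checked — each lies in τ. Therefore τ satisfies (T1), (T2), (T3): it IS a topology on X.


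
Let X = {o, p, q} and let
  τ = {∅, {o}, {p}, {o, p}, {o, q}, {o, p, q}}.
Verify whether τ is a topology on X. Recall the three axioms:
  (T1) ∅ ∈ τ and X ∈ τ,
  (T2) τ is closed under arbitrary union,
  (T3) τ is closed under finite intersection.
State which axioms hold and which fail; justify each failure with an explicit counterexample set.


τ IS a topology on X.

Axiom (T1): ∅ ∈ τ? Yes; X ∈ τ? Yes.
Axiom (T2/T3): check pairwise unions and intersections of members of τ.
All pairwise intersections and unions checked — each lies in τ. Therefore τ satisfies (T1), (T2), (T3): it IS a topology on X.


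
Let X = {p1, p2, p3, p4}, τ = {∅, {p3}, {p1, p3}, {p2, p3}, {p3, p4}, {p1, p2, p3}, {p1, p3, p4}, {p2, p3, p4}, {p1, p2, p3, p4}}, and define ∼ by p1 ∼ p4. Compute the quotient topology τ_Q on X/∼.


X/∼ = {[p1=p4], [p2], [p3]}; |τ_Q| = 5.

Equivalence classes: [p1=p4], [p2], [p3].
Quotient map π: X → X/∼ sends p1 ↦ [p1=p4], p2 ↦ [p2], p3 ↦ [p3], p4 ↦ [p1=p4].
For each subset V ⊆ X/∼, compute π^{-1}(V) ⊆ X and check whether π^{-1}(V) ∈ τ. V is open in τ_Q iff π^{-1}(V) ∈ τ.
  V = {}: π^{-1}(V) = ∅ ∈ τ ✓.
  V = {[p1=p4]}: π^{-1}(V) = {p1, p4} ∉ τ ✗.
  V = {[p2]}: π^{-1}(V) = {p2} ∉ τ ✗.
  V = {[p1=p4], [p2]}: π^{-1}(V) = {p1, p2, p4} ∉ τ ✗.
  V = {[p3]}: π^{-1}(V) = {p3} ∈ τ ✓.
  V = {[p1=p4], [p3]}: π^{-1}(V) = {p1, p3, p4} ∈ τ ✓.
  V = {[p2], [p3]}: π^{-1}(V) = {p2, p3} ∈ τ ✓.
  V = {[p1=p4], [p2], [p3]}: π^{-1}(V) = {p1, p2, p3, p4} ∈ τ ✓.
Open sets in the quotient: τ_Q = {{}, {[p3]}, {[p1=p4], [p3]}, {[p2], [p3]}, {[p1=p4], [p2], [p3]}} (5 elements).


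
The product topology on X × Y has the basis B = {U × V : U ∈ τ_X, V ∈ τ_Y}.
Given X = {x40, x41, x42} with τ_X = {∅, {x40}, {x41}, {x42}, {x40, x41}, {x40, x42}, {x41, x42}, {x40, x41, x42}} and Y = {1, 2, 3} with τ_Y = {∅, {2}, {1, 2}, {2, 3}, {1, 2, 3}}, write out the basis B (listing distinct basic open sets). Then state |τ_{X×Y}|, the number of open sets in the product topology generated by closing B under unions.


Basis B = {∅ × ∅, {x40} × {2}, {x41} × {2}, {x42} × {2}, {x40} × {1, 2}, {x40} × {2, 3}, {x40, x41} × {2}, {x40, x42} × {2}, {x41} × {1, 2}, {x41} × {2, 3}, {x41, x42} × {2}, {x42} × {1, 2}, {x42} × {2, 3}, {x40} × {1, 2, 3}, {x40, x41, x42} × {2}, {x41} × {1, 2, 3}, {x42} × {1, 2, 3}, {x40, x41} × {1, 2}, {x40, x42} × {1, 2}, {x40, x41} × {2, 3}, {x40, x42} × {2, 3}, {x41, x42} × {1, 2}, {x41, x42} × {2, 3}, {x40, x41} × {1, 2, 3}, {x40, x42} × {1, 2, 3}, {x40, x41, x42} × {1, 2}, {x40, x41, x42} × {2, 3}, {x41, x42} × {1, 2, 3}, {x40, x41, x42} × {1, 2, 3}}; |τ_{X×Y}| = 125.

Enumerate products U × V with U ∈ τ_X, V ∈ τ_Y (deduplicated):
  ∅ × ∅ = {} (∅)
  {x40} × {2} = {(x40,2)}
  {x41} × {2} = {(x41,2)}
  {x42} × {2} = {(x42,2)}
  {x40} × {1, 2} = {(x40,1), (x40,2)}
  {x40} × {2, 3} = {(x40,2), (x40,3)}
  {x40, x41} × {2} = {(x40,2), (x41,2)}
  {x40, x42} × {2} = {(x40,2), (x42,2)}
  {x41} × {1, 2} = {(x41,1), (x41,2)}
  {x41} × {2, 3} = {(x41,2), (x41,3)}
  {x41, x42} × {2} = {(x41,2), (x42,2)}
  {x42} × {1, 2} = {(x42,1), (x42,2)}
  {x42} × {2, 3} = {(x42,2), (x42,3)}
  {x40} × {1, 2, 3} = {(x40,1), (x40,2), (x40,3)}
  {x40, x41, x42} × {2} = {(x40,2), (x41,2), (x42,2)}
  {x41} × {1, 2, 3} = {(x41,1), (x41,2), (x41,3)}
  {x42} × {1, 2, 3} = {(x42,1), (x42,2), (x42,3)}
  {x40, x41} × {1, 2} = {(x40,1), (x40,2), (x41,1), (x41,2)}
  {x40, x42} × {1, 2} = {(x40,1), (x40,2), (x42,1), (x42,2)}
  {x40, x41} × {2, 3} = {(x40,2), (x40,3), (x41,2), (x41,3)}
  {x40, x42} × {2, 3} = {(x40,2), (x40,3), (x42,2), (x42,3)}
  {x41, x42} × {1, 2} = {(x41,1), (x41,2), (x42,1), (x42,2)}
  {x41, x42} × {2, 3} = {(x41,2), (x41,3), (x42,2), (x42,3)}
  {x40, x41} × {1, 2, 3} = {(x40,1), (x40,2), (x40,3), (x41,1), (x41,2), (x41,3)}
  {x40, x42} × {1, 2, 3} = {(x40,1), (x40,2), (x40,3), (x42,1), (x42,2), (x42,3)}
  {x40, x41, x42} × {1, 2} = {(x40,1), (x40,2), (x41,1), (x41,2), (x42,1), (x42,2)}
  {x40, x41, x42} × {2, 3} = {(x40,2), (x40,3), (x41,2), (x41,3), (x42,2), (x42,3)}
  {x41, x42} × {1, 2, 3} = {(x41,1), (x41,2), (x41,3), (x42,1), (x42,2), (x42,3)}
  {x40, x41, x42} × {1, 2, 3} = {(x40,1), (x40,2), (x40,3), (x41,1), (x41,2), (x41,3), (x42,1), (x42,2), (x42,3)}
These 29 distinct sets form the basis B.
Close under arbitrary unions to get τ_{X×Y}; counting gives |τ_{X×Y}| = 125.


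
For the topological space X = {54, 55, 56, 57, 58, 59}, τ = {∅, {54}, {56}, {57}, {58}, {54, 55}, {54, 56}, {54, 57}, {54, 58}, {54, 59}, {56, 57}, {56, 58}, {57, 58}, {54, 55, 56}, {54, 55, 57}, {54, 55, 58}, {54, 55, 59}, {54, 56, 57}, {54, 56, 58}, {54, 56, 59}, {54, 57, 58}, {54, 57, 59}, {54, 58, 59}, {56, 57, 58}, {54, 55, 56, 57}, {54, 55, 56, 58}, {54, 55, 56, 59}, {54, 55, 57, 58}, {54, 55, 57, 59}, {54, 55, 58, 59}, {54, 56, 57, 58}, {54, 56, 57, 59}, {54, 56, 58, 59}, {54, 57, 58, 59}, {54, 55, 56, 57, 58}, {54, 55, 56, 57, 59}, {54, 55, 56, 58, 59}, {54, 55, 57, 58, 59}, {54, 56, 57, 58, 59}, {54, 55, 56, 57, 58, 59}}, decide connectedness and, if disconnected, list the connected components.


(X, τ) is disconnected; components = [{56}, {57}, {58}, {54, 55, 59}].

Find clopen sets (U ∈ τ with X ∖ U ∈ τ):
  U = ∅, X ∖ U = {54, 55, 56, 57, 58, 59} — both open, so U is clopen.
  U = {56}, X ∖ U = {54, 55, 57, 58, 59} — both open, so U is clopen.
  U = {57}, X ∖ U = {54, 55, 56, 58, 59} — both open, so U is clopen.
  U = {58}, X ∖ U = {54, 55, 56, 57, 59} — both open, so U is clopen.
  U = {56, 57}, X ∖ U = {54, 55, 58, 59} — both open, so U is clopen.
  U = {56, 58}, X ∖ U = {54, 55, 57, 59} — both open, so U is clopen.
  U = {57, 58}, X ∖ U = {54, 55, 56, 59} — both open, so U is clopen.
  U = {54, 55, 59}, X ∖ U = {56, 57, 58} — both open, so U is clopen.
  U = {56, 57, 58}, X ∖ U = {54, 55, 59} — both open, so U is clopen.
  U = {54, 55, 56, 59}, X ∖ U = {57, 58} — both open, so U is clopen.
  U = {54, 55, 57, 59}, X ∖ U = {56, 58} — both open, so U is clopen.
  U = {54, 55, 58, 59}, X ∖ U = {56, 57} — both open, so U is clopen.
  U = {54, 55, 56, 57, 59}, X ∖ U = {58} — both open, so U is clopen.
  U = {54, 55, 56, 58, 59}, X ∖ U = {57} — both open, so U is clopen.
  U = {54, 55, 57, 58, 59}, X ∖ U = {56} — both open, so U is clopen.
  U = {54, 55, 56, 57, 58, 59}, X ∖ U = ∅ — both open, so U is clopen.
Nontrivial clopen(s) exist: e.g. {56}. So (X, τ) is disconnected.
Compute connected components by grouping points that agree on all clopens:
  component: {56}
  component: {57}
  component: {58}
  component: {54, 55, 59}
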